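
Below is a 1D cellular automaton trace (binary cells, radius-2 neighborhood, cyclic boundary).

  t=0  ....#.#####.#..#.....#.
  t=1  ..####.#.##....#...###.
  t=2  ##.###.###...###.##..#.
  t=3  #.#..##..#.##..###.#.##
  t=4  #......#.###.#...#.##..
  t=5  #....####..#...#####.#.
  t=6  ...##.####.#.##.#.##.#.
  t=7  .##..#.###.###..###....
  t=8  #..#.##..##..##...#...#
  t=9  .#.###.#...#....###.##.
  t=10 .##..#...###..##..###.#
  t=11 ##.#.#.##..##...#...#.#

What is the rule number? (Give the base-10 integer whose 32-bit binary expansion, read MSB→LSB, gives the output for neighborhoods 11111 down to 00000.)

  nb #####: next=.  (t=0,i=8, bit31=0)
  nb ####.: next=#  (t=0,i=9, bit30=1)
  nb ###.#: next=#  (t=0,i=10, bit29=1)
  nb ###..: next=#  (t=1,i=21, bit28=1)
  nb ##.##: next=#  (t=2,i=2, bit27=1)
  nb ##.#.: next=.  (t=0,i=11, bit26=0)
  nb ##..#: next=#  (t=2,i=19, bit25=1)
  nb ##...: next=.  (t=1,i=11, bit24=0)
  nb #.###: next=.  (t=0,i=6, bit23=0)
  nb #.##.: next=#  (t=1,i=9, bit22=1)
  nb #.#.#: next=#  (t=1,i=7, bit21=1)
  nb #.#..: next=.  (t=0,i=12, bit20=0)
  nb #..##: next=.  (t=3,i=4, bit19=0)
  nb #..#.: next=.  (t=0,i=14, bit18=0)
  nb #...#: next=#  (t=1,i=0, bit17=1)
  nb #....: next=.  (t=0,i=0, bit16=0)
  nb .####: next=#  (t=0,i=7, bit15=1)
  nb .###.: next=.  (t=1,i=20, bit14=0)
  nb .##.#: next=.  (t=2,i=1, bit13=0)
  nb .##..: next=.  (t=1,i=10, bit12=0)
  nb .#.##: next=#  (t=0,i=5, bit11=1)
  nb .#.#.: next=.  (t=5,i=22, bit10=0)
  nb .#..#: next=.  (t=0,i=13, bit9=0)
  nb .#...: next=.  (t=0,i=16, bit8=0)
  nb ..###: next=.  (t=1,i=2, bit7=0)
  nb ..##.: next=.  (t=3,i=5, bit6=0)
  nb ..#.#: next=#  (t=0,i=4, bit5=1)
  nb ..#..: next=#  (t=0,i=15, bit4=1)
  nb ...##: next=#  (t=1,i=1, bit3=1)
  nb ...#.: next=#  (t=0,i=3, bit2=1)
  nb ....#: next=#  (t=0,i=2, bit1=1)
  nb .....: next=.  (t=0,i=1, bit0=0)
  bits 01111010011000101000100000111110 = 2053277758

2053277758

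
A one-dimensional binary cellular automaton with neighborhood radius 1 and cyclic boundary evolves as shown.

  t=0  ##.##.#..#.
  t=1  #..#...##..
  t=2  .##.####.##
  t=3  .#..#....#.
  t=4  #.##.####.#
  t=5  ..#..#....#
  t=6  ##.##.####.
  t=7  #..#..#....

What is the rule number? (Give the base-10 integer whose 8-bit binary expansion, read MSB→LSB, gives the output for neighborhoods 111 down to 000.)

27

  ### -> .   bit 7 = 0  t=2,i=5
  ##. -> .   bit 6 = 0  t=0,i=1
  #.# -> .   bit 5 = 0  t=0,i=2
  #.. -> #   bit 4 = 1  t=0,i=7
  .## -> #   bit 3 = 1  t=0,i=0
  .#. -> .   bit 2 = 0  t=0,i=6
  ..# -> #   bit 1 = 1  t=0,i=8
  ... -> #   bit 0 = 1  t=1,i=5
  bits 00011011 = 27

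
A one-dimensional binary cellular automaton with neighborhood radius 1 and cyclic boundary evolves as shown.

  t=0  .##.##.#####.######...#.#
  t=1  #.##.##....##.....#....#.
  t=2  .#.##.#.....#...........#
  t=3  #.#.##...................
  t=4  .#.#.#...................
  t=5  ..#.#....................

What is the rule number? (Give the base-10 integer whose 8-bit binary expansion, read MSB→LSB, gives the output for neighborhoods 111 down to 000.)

  [7] ### => .  t=0,i=8
  [6] ##. => #  t=0,i=2
  [5] #.# => #  t=0,i=0
  [4] #.. => .  t=0,i=19
  [3] .## => .  t=0,i=1
  [2] .#. => .  t=0,i=22
  [1] ..# => .  t=0,i=21
  [0] ... => .  t=0,i=20
  bits 01100000 = 96

96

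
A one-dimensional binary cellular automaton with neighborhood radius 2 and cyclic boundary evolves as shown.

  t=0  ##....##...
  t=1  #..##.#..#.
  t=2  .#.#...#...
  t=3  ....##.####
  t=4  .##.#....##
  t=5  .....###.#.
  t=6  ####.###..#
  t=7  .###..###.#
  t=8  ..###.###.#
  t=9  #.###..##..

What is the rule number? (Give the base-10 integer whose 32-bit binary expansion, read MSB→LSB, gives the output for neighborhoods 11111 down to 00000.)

  ##### -> #   bit 31 = 1  t=6,i=1
  ####. -> #   bit 30 = 1  t=3,i=9
  ###.# -> #   bit 29 = 1  t=5,i=7
  ###.. -> #   bit 28 = 1  t=3,i=10
  ##.## -> .   bit 27 = 0  t=3,i=6
  ##.#. -> .   bit 26 = 0  t=1,i=5
  ##..# -> #   bit 25 = 1  t=6,i=8
  ##... -> .   bit 24 = 0  t=0,i=2
  #.### -> .   bit 23 = 0  t=3,i=7
  #.##. -> .   bit 22 = 0  t=4,i=1
  #.#.# -> #   bit 21 = 1  t=7,i=10
  #.#.. -> .   bit 20 = 0  t=1,i=0
  #..## -> .   bit 19 = 0  t=1,i=2
  #..#. -> .   bit 18 = 0  t=1,i=8
  #...# -> #   bit 17 = 1  t=0,i=9
  #.... -> #   bit 16 = 1  t=0,i=3
  .#### -> .   bit 15 = 0  t=3,i=8
  .###. -> #   bit 14 = 1  t=5,i=6
  .##.# -> .   bit 13 = 0  t=1,i=4
  .##.. -> .   bit 12 = 0  t=0,i=1
  .#.## -> .   bit 11 = 0  t=7,i=0
  .#.#. -> .   bit 10 = 0  t=1,i=10
  .#..# -> #   bit 9 = 1  t=1,i=1
  .#... -> #   bit 8 = 1  t=2,i=4
  ..### -> #   bit 7 = 1  t=5,i=5
  ..##. -> #   bit 6 = 1  t=0,i=0
  ..#.# -> .   bit 5 = 0  t=1,i=9
  ..#.. -> #   bit 4 = 1  t=2,i=7
  ...## -> .   bit 3 = 0  t=0,i=5
  ...#. -> .   bit 2 = 0  t=2,i=0
  ....# -> #   bit 1 = 1  t=0,i=4
  ..... -> #   bit 0 = 1  t=5,i=1
  bits 11110010001000110100001111010011 = 4062397395

4062397395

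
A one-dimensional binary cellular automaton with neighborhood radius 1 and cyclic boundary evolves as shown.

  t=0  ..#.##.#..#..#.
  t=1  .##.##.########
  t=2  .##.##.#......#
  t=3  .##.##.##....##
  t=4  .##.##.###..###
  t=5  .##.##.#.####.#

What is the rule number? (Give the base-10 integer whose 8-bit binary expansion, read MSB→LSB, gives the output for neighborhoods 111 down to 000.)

94

  ###|.  b7=0 t=1,i=8
  ##.|#  b6=1 t=0,i=5
  #.#|.  b5=0 t=0,i=3
  #..|#  b4=1 t=0,i=8
  .##|#  b3=1 t=0,i=4
  .#.|#  b2=1 t=0,i=2
  ..#|#  b1=1 t=0,i=1
  ...|.  b0=0 t=0,i=0
  bits 01011110 = 94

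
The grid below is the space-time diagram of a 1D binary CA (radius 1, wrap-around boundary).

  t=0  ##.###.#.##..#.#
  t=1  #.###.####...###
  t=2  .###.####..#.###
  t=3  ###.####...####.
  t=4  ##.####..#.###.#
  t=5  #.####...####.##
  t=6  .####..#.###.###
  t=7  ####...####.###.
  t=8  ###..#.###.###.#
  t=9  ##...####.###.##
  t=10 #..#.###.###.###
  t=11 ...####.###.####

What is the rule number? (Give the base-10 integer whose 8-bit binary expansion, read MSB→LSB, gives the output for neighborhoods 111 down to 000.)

173

  ### -> #   bit 7 = 1  t=0,i=0
  ##. -> .   bit 6 = 0  t=0,i=1
  #.# -> #   bit 5 = 1  t=0,i=2
  #.. -> .   bit 4 = 0  t=0,i=11
  .## -> #   bit 3 = 1  t=0,i=3
  .#. -> #   bit 2 = 1  t=0,i=7
  ..# -> .   bit 1 = 0  t=0,i=12
  ... -> #   bit 0 = 1  t=1,i=11
  bits 10101101 = 173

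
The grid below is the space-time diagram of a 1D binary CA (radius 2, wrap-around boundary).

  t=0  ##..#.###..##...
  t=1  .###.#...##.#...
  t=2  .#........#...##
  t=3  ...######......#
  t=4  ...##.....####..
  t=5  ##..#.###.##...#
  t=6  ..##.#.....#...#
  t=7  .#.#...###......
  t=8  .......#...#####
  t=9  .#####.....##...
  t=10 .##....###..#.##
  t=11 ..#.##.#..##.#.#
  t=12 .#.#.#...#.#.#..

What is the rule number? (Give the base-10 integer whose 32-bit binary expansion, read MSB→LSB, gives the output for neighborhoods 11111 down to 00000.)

  nb #####: next=.  (t=3,i=5, bit31=0)
  nb ####.: next=.  (t=3,i=7, bit30=0)
  nb ###.#: next=.  (t=1,i=3, bit29=0)
  nb ###..: next=.  (t=0,i=8, bit28=0)
  nb ##.##: next=.  (t=5,i=9, bit27=0)
  nb ##.#.: next=.  (t=1,i=4, bit26=0)
  nb ##..#: next=#  (t=0,i=2, bit25=1)
  nb ##...: next=.  (t=0,i=13, bit24=0)
  nb #.###: next=.  (t=0,i=6, bit23=0)
  nb #.##.: next=.  (t=5,i=10, bit22=0)
  nb #.#.#: next=#  (t=11,i=13, bit21=1)
  nb #.#..: next=.  (t=1,i=5, bit20=0)
  nb #..##: next=#  (t=0,i=10, bit19=1)
  nb #..#.: next=#  (t=0,i=3, bit18=1)
  nb #...#: next=.  (t=0,i=14, bit17=0)
  nb #....: next=#  (t=1,i=14, bit16=1)
  nb .####: next=#  (t=3,i=4, bit15=1)
  nb .###.: next=.  (t=0,i=7, bit14=0)
  nb .##.#: next=#  (t=1,i=10, bit13=1)
  nb .##..: next=#  (t=0,i=1, bit12=1)
  nb .#.##: next=#  (t=0,i=5, bit11=1)
  nb .#.#.: next=.  (t=7,i=2, bit10=0)
  nb .#..#: next=.  (t=6,i=0, bit9=0)
  nb .#...: next=.  (t=1,i=6, bit8=0)
  nb ..###: next=#  (t=1,i=1, bit7=1)
  nb ..##.: next=.  (t=0,i=0, bit6=0)
  nb ..#.#: next=.  (t=0,i=4, bit5=0)
  nb ..#..: next=.  (t=2,i=10, bit4=0)
  nb ...##: next=.  (t=0,i=15, bit3=0)
  nb ...#.: next=.  (t=2,i=9, bit2=0)
  nb ....#: next=#  (t=1,i=15, bit1=1)
  nb .....: next=#  (t=2,i=4, bit0=1)
  bits 00000010001011011011100010000011 = 36550787

36550787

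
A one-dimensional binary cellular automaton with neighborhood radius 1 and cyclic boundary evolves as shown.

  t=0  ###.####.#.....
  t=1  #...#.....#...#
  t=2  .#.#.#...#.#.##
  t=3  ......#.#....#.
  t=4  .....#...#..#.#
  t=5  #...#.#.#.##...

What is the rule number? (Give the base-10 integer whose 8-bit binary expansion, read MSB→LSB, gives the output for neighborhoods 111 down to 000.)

26

  ### -> .   bit 7 = 0  t=0,i=1
  ##. -> .   bit 6 = 0  t=0,i=2
  #.# -> .   bit 5 = 0  t=0,i=3
  #.. -> #   bit 4 = 1  t=0,i=10
  .## -> #   bit 3 = 1  t=0,i=0
  .#. -> .   bit 2 = 0  t=0,i=9
  ..# -> #   bit 1 = 1  t=0,i=14
  ... -> .   bit 0 = 0  t=0,i=11
  bits 00011010 = 26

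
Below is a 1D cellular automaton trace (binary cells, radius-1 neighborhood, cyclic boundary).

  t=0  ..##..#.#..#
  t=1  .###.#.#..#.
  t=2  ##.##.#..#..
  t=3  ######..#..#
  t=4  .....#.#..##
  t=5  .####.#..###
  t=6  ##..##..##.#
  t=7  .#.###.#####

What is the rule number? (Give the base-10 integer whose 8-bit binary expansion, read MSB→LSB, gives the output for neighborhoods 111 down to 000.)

  ###|.  b7=0 t=1,i=2
  ##.|#  b6=1 t=0,i=3
  #.#|#  b5=1 t=0,i=7
  #..|.  b4=0 t=0,i=0
  .##|#  b3=1 t=0,i=2
  .#.|.  b2=0 t=0,i=6
  ..#|#  b1=1 t=0,i=1
  ...|#  b0=1 t=4,i=1
  bits 01101011 = 107

107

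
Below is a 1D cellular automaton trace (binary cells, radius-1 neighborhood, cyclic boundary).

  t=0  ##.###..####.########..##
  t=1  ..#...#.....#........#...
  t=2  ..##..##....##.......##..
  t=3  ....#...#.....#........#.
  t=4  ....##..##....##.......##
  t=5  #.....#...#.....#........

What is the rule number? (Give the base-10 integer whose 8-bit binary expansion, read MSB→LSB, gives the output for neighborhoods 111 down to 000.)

  [7] ### => .  t=0,i=0
  [6] ##. => .  t=0,i=1
  [5] #.# => #  t=0,i=2
  [4] #.. => #  t=0,i=6
  [3] .## => .  t=0,i=3
  [2] .#. => #  t=1,i=2
  [1] ..# => .  t=0,i=7
  [0] ... => .  t=1,i=0
  bits 00110100 = 52

52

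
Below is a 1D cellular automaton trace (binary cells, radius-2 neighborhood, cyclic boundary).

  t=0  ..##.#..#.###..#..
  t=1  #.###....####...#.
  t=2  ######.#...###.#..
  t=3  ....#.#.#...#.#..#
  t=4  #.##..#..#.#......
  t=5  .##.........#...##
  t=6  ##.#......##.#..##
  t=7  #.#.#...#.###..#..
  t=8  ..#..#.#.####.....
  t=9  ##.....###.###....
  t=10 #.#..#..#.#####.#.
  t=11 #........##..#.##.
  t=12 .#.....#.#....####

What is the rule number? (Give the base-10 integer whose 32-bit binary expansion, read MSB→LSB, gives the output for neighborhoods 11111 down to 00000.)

1575512390

  ##### -> .   bit 31 = 0  t=2,i=2
  ####. -> #   bit 30 = 1  t=1,i=11
  ###.# -> .   bit 29 = 0  t=2,i=5
  ###.. -> #   bit 28 = 1  t=0,i=12
  ##.## -> #   bit 27 = 1  t=5,i=0
  ##.#. -> #   bit 26 = 1  t=0,i=4
  ##..# -> .   bit 25 = 0  t=0,i=13
  ##... -> #   bit 24 = 1  t=1,i=5
  #.### -> #   bit 23 = 1  t=0,i=10
  #.##. -> #   bit 22 = 1  t=4,i=2
  #.#.# -> #   bit 21 = 1  t=1,i=0
  #.#.. -> .   bit 20 = 0  t=0,i=5
  #..## -> #   bit 19 = 1  t=2,i=17
  #..#. -> .   bit 18 = 0  t=0,i=7
  #...# -> .   bit 17 = 0  t=1,i=14
  #.... -> .   bit 16 = 0  t=0,i=17
  .#### -> .   bit 15 = 0  t=1,i=10
  .###. -> #   bit 14 = 1  t=0,i=11
  .##.# -> #   bit 13 = 1  t=0,i=3
  .##.. -> .   bit 12 = 0  t=4,i=3
  .#.## -> #   bit 11 = 1  t=0,i=9
  .#.#. -> .   bit 10 = 0  t=1,i=17
  .#..# -> .   bit 9 = 0  t=0,i=6
  .#... -> #   bit 8 = 1  t=0,i=16
  ..### -> .   bit 7 = 0  t=1,i=9
  ..##. -> #   bit 6 = 1  t=0,i=2
  ..#.# -> .   bit 5 = 0  t=0,i=8
  ..#.. -> .   bit 4 = 0  t=0,i=15
  ...## -> .   bit 3 = 0  t=0,i=1
  ...#. -> #   bit 2 = 1  t=1,i=15
  ....# -> #   bit 1 = 1  t=0,i=0
  ..... -> .   bit 0 = 0  t=4,i=14
  bits 01011101111010000110100101000110 = 1575512390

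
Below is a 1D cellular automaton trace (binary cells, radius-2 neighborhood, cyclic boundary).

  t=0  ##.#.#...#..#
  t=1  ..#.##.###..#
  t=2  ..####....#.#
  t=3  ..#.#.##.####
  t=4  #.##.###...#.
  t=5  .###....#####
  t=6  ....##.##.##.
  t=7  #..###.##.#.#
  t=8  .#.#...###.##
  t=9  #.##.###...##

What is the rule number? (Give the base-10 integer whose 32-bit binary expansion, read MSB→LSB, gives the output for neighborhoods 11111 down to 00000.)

3344116988

  ##### -> #   bit 31 = 1  t=5,i=10
  ####. -> #   bit 30 = 1  t=2,i=4
  ###.# -> .   bit 29 = 0  t=0,i=1
  ###.. -> .   bit 28 = 0  t=1,i=9
  ##.## -> .   bit 27 = 0  t=1,i=6
  ##.#. -> #   bit 26 = 1  t=0,i=2
  ##..# -> #   bit 25 = 1  t=1,i=10
  ##... -> #   bit 24 = 1  t=2,i=6
  #.### -> .   bit 23 = 0  t=1,i=7
  #.##. -> #   bit 22 = 1  t=1,i=4
  #.#.# -> .   bit 21 = 0  t=0,i=3
  #.#.. -> #   bit 20 = 1  t=0,i=5
  #..## -> .   bit 19 = 0  t=0,i=11
  #..#. -> .   bit 18 = 0  t=1,i=1
  #...# -> #   bit 17 = 1  t=0,i=7
  #.... -> #   bit 16 = 1  t=2,i=7
  .#### -> .   bit 15 = 0  t=2,i=3
  .###. -> .   bit 14 = 0  t=0,i=0
  .##.# -> #   bit 13 = 1  t=1,i=5
  .##.. -> .   bit 12 = 0  t=6,i=11
  .#.## -> #   bit 11 = 1  t=1,i=3
  .#.#. -> #   bit 10 = 1  t=0,i=4
  .#..# -> .   bit 9 = 0  t=0,i=10
  .#... -> .   bit 8 = 0  t=0,i=6
  ..### -> #   bit 7 = 1  t=0,i=12
  ..##. -> #   bit 6 = 1  t=6,i=4
  ..#.# -> #   bit 5 = 1  t=1,i=2
  ..#.. -> #   bit 4 = 1  t=0,i=9
  ...## -> #   bit 3 = 1  t=5,i=7
  ...#. -> #   bit 2 = 1  t=0,i=8
  ....# -> .   bit 1 = 0  t=2,i=8
  ..... -> .   bit 0 = 0  t=6,i=1
  bits 11000111010100110010110011111100 = 3344116988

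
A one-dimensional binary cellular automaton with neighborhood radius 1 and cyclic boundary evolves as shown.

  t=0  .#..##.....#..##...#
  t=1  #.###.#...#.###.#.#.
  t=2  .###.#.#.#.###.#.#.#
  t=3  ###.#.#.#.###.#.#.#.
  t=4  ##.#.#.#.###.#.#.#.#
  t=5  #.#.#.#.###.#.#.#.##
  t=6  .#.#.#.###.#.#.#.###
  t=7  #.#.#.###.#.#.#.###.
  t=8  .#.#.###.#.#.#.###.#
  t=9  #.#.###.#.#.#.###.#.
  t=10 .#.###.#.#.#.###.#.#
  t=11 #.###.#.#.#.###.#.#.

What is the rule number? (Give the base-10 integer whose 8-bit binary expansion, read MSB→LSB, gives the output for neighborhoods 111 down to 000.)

186

  nb ###: next=#  (t=1,i=3, bit7=1)
  nb ##.: next=.  (t=0,i=5, bit6=0)
  nb #.#: next=#  (t=0,i=0, bit5=1)
  nb #..: next=#  (t=0,i=2, bit4=1)
  nb .##: next=#  (t=0,i=4, bit3=1)
  nb .#.: next=.  (t=0,i=1, bit2=0)
  nb ..#: next=#  (t=0,i=3, bit1=1)
  nb ...: next=.  (t=0,i=7, bit0=0)
  bits 10111010 = 186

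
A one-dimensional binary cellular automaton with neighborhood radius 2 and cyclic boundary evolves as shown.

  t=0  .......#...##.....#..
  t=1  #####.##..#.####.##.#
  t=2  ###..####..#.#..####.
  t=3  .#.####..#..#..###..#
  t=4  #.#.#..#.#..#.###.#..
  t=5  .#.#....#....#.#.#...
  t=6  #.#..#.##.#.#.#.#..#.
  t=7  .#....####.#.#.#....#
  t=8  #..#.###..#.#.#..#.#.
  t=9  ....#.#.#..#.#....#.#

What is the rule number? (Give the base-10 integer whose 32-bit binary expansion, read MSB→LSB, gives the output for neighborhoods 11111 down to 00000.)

2403990685

  ##### -> #   bit 31 = 1  t=1,i=1
  ####. -> .   bit 30 = 0  t=1,i=3
  ###.# -> .   bit 29 = 0  t=1,i=4
  ###.. -> .   bit 28 = 0  t=2,i=2
  ##.## -> #   bit 27 = 1  t=1,i=5
  ##.#. -> #   bit 26 = 1  t=4,i=17
  ##..# -> #   bit 25 = 1  t=1,i=8
  ##... -> #   bit 24 = 1  t=0,i=13
  #.### -> .   bit 23 = 0  t=1,i=12
  #.##. -> #   bit 22 = 1  t=1,i=6
  #.#.# -> .   bit 21 = 0  t=3,i=1
  #.#.. -> .   bit 20 = 0  t=2,i=13
  #..## -> #   bit 19 = 1  t=2,i=4
  #..#. -> .   bit 18 = 0  t=1,i=9
  #...# -> .   bit 17 = 0  t=0,i=9
  #.... -> #   bit 16 = 1  t=0,i=14
  .#### -> #   bit 15 = 1  t=1,i=0
  .###. -> #   bit 14 = 1  t=2,i=1
  .##.# -> #   bit 13 = 1  t=1,i=18
  .##.. -> #   bit 12 = 1  t=0,i=12
  .#.## -> #   bit 11 = 1  t=1,i=11
  .#.#. -> #   bit 10 = 1  t=2,i=12
  .#..# -> .   bit 9 = 0  t=2,i=14
  .#... -> .   bit 8 = 0  t=0,i=8
  ..### -> #   bit 7 = 1  t=2,i=5
  ..##. -> .   bit 6 = 0  t=0,i=11
  ..#.# -> .   bit 5 = 0  t=1,i=10
  ..#.. -> #   bit 4 = 1  t=0,i=7
  ...## -> #   bit 3 = 1  t=0,i=10
  ...#. -> #   bit 2 = 1  t=0,i=6
  ....# -> .   bit 1 = 0  t=0,i=5
  ..... -> #   bit 0 = 1  t=0,i=0
  bits 10001111010010011111110010011101 = 2403990685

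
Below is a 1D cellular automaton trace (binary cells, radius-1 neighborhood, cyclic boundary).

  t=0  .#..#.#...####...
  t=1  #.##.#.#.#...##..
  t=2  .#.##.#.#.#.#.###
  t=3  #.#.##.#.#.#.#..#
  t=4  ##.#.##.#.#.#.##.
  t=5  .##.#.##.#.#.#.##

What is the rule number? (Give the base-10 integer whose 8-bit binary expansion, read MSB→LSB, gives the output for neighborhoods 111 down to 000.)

  nb ###: next=.  (t=0,i=11, bit7=0)
  nb ##.: next=#  (t=0,i=13, bit6=1)
  nb #.#: next=#  (t=0,i=5, bit5=1)
  nb #..: next=#  (t=0,i=2, bit4=1)
  nb .##: next=.  (t=0,i=10, bit3=0)
  nb .#.: next=.  (t=0,i=1, bit2=0)
  nb ..#: next=#  (t=0,i=0, bit1=1)
  nb ...: next=.  (t=0,i=8, bit0=0)
  bits 01110010 = 114

114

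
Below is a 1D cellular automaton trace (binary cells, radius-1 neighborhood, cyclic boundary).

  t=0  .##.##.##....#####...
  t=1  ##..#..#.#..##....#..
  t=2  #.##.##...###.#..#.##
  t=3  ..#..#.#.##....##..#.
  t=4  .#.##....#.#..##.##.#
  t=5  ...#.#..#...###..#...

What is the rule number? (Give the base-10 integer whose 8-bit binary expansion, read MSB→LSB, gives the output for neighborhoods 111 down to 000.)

26

  nb ###: next=.  (t=0,i=14, bit7=0)
  nb ##.: next=.  (t=0,i=2, bit6=0)
  nb #.#: next=.  (t=0,i=3, bit5=0)
  nb #..: next=#  (t=0,i=9, bit4=1)
  nb .##: next=#  (t=0,i=1, bit3=1)
  nb .#.: next=.  (t=1,i=4, bit2=0)
  nb ..#: next=#  (t=0,i=0, bit1=1)
  nb ...: next=.  (t=0,i=10, bit0=0)
  bits 00011010 = 26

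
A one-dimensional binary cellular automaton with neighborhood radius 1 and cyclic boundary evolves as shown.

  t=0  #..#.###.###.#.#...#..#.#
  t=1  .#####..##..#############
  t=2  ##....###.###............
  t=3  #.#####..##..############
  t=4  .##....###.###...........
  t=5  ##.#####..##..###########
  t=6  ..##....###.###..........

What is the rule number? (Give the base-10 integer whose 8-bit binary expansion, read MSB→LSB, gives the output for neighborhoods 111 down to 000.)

  ### -> .   bit 7 = 0  t=0,i=6
  ##. -> .   bit 6 = 0  t=0,i=0
  #.# -> #   bit 5 = 1  t=0,i=4
  #.. -> #   bit 4 = 1  t=0,i=1
  .## -> #   bit 3 = 1  t=0,i=5
  .#. -> #   bit 2 = 1  t=0,i=3
  ..# -> #   bit 1 = 1  t=0,i=2
  ... -> #   bit 0 = 1  t=0,i=17
  bits 00111111 = 63

63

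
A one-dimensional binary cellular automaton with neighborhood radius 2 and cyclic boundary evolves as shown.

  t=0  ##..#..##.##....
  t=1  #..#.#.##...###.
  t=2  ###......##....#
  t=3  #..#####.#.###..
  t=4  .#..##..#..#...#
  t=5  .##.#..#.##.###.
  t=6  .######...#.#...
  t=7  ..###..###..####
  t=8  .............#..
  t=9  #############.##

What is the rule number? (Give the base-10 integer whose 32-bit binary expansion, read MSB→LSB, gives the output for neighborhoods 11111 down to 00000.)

2241307463

  [31] ##### => #  t=3,i=5
  [30] ####. => .  t=2,i=1
  [29] ###.# => .  t=1,i=14
  [28] ###.. => .  t=2,i=2
  [27] ##.## => .  t=0,i=9
  [26] ##.#. => #  t=1,i=15
  [25] ##..# => .  t=0,i=2
  [24] ##... => #  t=0,i=12
  [23] #.### => #  t=3,i=11
  [22] #.##. => .  t=0,i=10
  [21] #.#.# => .  t=1,i=5
  [20] #.#.. => #  t=1,i=0
  [19] #..## => .  t=0,i=6
  [18] #..#. => #  t=0,i=3
  [17] #...# => #  t=1,i=10
  [16] #.... => #  t=0,i=13
  [15] .#### => #  t=2,i=0
  [14] .###. => .  t=1,i=13
  [13] .##.# => #  t=0,i=8
  [12] .##.. => .  t=0,i=1
  [11] .#.## => .  t=1,i=6
  [10] .#.#. => .  t=1,i=4
  [9] .#..# => #  t=0,i=5
  [8] .#... => #  t=4,i=12
  [7] ..### => .  t=1,i=12
  [6] ..##. => #  t=0,i=0
  [5] ..#.# => .  t=1,i=3
  [4] ..#.. => .  t=0,i=4
  [3] ...## => .  t=0,i=15
  [2] ...#. => #  t=4,i=14
  [1] ....# => #  t=0,i=14
  [0] ..... => #  t=2,i=5
  bits 10000101100101111010001101000111 = 2241307463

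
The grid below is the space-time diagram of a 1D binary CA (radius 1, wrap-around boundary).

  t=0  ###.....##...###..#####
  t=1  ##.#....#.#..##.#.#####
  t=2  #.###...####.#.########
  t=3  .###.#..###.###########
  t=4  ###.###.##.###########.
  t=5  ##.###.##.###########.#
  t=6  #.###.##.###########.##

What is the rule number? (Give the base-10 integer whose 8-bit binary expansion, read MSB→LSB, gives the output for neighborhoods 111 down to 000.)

188

  [7] ### => #  t=0,i=0
  [6] ##. => .  t=0,i=2
  [5] #.# => #  t=1,i=2
  [4] #.. => #  t=0,i=3
  [3] .## => #  t=0,i=8
  [2] .#. => #  t=1,i=3
  [1] ..# => .  t=0,i=7
  [0] ... => .  t=0,i=4
  bits 10111100 = 188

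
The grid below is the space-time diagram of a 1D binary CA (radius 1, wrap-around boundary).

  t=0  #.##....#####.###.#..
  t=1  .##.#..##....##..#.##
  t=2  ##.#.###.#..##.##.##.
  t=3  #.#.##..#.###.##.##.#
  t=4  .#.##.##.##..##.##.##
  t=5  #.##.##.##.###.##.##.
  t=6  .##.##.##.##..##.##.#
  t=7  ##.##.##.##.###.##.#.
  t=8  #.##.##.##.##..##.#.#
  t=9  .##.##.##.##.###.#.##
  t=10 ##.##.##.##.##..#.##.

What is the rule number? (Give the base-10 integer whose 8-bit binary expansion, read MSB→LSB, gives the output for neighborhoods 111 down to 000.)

  ###|.  b7=0 t=0,i=9
  ##.|.  b6=0 t=0,i=3
  #.#|#  b5=1 t=0,i=1
  #..|#  b4=1 t=0,i=4
  .##|#  b3=1 t=0,i=2
  .#.|.  b2=0 t=0,i=0
  ..#|#  b1=1 t=0,i=7
  ...|.  b0=0 t=0,i=5
  bits 00111010 = 58

58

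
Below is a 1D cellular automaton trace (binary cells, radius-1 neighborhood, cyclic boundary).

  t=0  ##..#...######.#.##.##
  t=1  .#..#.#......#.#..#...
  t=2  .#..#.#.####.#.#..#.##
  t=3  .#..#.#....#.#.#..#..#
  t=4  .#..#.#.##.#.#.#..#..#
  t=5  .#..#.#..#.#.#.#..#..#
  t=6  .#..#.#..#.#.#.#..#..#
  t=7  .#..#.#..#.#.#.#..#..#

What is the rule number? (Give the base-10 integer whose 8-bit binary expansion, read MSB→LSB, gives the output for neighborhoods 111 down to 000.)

69

  ### -> .   bit 7 = 0  t=0,i=0
  ##. -> #   bit 6 = 1  t=0,i=1
  #.# -> .   bit 5 = 0  t=0,i=14
  #.. -> .   bit 4 = 0  t=0,i=2
  .## -> .   bit 3 = 0  t=0,i=8
  .#. -> #   bit 2 = 1  t=0,i=4
  ..# -> .   bit 1 = 0  t=0,i=3
  ... -> #   bit 0 = 1  t=0,i=6
  bits 01000101 = 69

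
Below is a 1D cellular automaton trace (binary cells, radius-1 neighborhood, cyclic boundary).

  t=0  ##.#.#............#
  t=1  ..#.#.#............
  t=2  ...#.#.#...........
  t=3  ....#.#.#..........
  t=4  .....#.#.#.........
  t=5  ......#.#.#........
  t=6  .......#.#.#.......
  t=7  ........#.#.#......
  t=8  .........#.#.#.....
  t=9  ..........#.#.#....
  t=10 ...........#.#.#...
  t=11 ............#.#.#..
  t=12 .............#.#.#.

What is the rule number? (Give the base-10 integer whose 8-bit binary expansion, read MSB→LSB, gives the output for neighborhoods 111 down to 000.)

48

  ###|.  b7=0 t=0,i=0
  ##.|.  b6=0 t=0,i=1
  #.#|#  b5=1 t=0,i=2
  #..|#  b4=1 t=0,i=6
  .##|.  b3=0 t=0,i=18
  .#.|.  b2=0 t=0,i=3
  ..#|.  b1=0 t=0,i=17
  ...|.  b0=0 t=0,i=7
  bits 00110000 = 48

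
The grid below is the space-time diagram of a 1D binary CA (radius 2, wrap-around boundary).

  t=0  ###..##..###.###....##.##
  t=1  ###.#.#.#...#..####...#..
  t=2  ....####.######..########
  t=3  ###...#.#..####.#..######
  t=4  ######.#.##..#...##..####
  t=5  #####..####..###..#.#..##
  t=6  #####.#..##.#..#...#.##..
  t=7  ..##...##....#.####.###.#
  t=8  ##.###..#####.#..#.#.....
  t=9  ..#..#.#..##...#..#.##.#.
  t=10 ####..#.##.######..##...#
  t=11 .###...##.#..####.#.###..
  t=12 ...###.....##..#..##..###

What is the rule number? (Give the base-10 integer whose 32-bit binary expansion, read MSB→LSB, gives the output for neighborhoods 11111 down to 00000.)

  [31] ##### => #  t=0,i=0
  [30] ####. => #  t=0,i=1
  [29] ###.# => .  t=0,i=11
  [28] ###.. => #  t=0,i=2
  [27] ##.## => #  t=0,i=12
  [26] ##.#. => .  t=1,i=3
  [25] ##..# => .  t=0,i=3
  [24] ##... => #  t=0,i=16
  [23] #.### => .  t=0,i=13
  [22] #.##. => #  t=4,i=9
  [21] #.#.# => #  t=1,i=4
  [20] #.#.. => .  t=1,i=8
  [19] #..## => #  t=0,i=4
  [18] #..#. => .  t=4,i=12
  [17] #...# => #  t=1,i=10
  [16] #.... => #  t=0,i=17
  [15] .#### => .  t=0,i=24
  [14] .###. => .  t=0,i=10
  [13] .##.# => .  t=0,i=21
  [12] .##.. => #  t=0,i=6
  [11] .#.## => #  t=4,i=8
  [10] .#.#. => #  t=1,i=5
  [9] .#..# => #  t=1,i=13
  [8] .#... => #  t=1,i=9
  [7] ..### => .  t=0,i=9
  [6] ..##. => .  t=0,i=5
  [5] ..#.# => .  t=3,i=6
  [4] ..#.. => #  t=1,i=12
  [3] ...## => .  t=0,i=19
  [2] ...#. => #  t=1,i=11
  [1] ....# => #  t=0,i=18
  [0] ..... => .  t=8,i=22
  bits 11011001011010110001111100010110 = 3647676182

3647676182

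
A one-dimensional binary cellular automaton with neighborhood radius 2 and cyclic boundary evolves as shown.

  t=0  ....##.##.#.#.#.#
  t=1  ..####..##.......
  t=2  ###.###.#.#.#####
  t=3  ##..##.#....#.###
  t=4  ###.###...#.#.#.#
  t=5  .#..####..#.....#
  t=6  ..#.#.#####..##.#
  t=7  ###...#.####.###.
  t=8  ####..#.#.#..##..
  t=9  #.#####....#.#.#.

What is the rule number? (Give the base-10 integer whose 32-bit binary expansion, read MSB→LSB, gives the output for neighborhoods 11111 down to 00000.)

3615777531

  [31] ##### => #  t=2,i=0
  [30] ####. => #  t=1,i=4
  [29] ###.# => .  t=2,i=2
  [28] ###.. => #  t=1,i=5
  [27] ##.## => .  t=0,i=6
  [26] ##.#. => #  t=0,i=9
  [25] ##..# => #  t=1,i=6
  [24] ##... => #  t=1,i=10
  [23] #.### => #  t=2,i=4
  [22] #.##. => .  t=0,i=7
  [21] #.#.# => .  t=0,i=10
  [20] #.#.. => .  t=0,i=16
  [19] #..## => .  t=1,i=7
  [18] #..#. => #  t=5,i=9
  [17] #...# => .  t=4,i=8
  [16] #.... => .  t=0,i=1
  [15] .#### => .  t=1,i=3
  [14] .###. => #  t=2,i=5
  [13] .##.# => #  t=0,i=5
  [12] .##.. => .  t=1,i=9
  [11] .#.## => .  t=2,i=11
  [10] .#.#. => .  t=0,i=11
  [9] .#..# => #  t=5,i=2
  [8] .#... => .  t=0,i=0
  [7] ..### => #  t=1,i=2
  [6] ..##. => #  t=0,i=4
  [5] ..#.# => #  t=3,i=12
  [4] ..#.. => #  t=5,i=10
  [3] ...## => #  t=0,i=3
  [2] ...#. => .  t=3,i=11
  [1] ....# => #  t=0,i=2
  [0] ..... => #  t=1,i=12
  bits 11010111100001000110001011111011 = 3615777531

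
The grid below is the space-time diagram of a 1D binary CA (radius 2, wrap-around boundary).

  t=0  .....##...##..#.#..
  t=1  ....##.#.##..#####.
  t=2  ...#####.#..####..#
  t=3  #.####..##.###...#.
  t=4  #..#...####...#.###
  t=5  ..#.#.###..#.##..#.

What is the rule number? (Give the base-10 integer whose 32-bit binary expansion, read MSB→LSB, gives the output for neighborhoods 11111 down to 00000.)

2373756396

  ##### -> #   bit 31 = 1  t=1,i=15
  ####. -> .   bit 30 = 0  t=1,i=16
  ###.# -> .   bit 29 = 0  t=2,i=7
  ###.. -> .   bit 28 = 0  t=1,i=17
  ##.## -> #   bit 27 = 1  t=3,i=10
  ##.#. -> #   bit 26 = 1  t=1,i=6
  ##..# -> .   bit 25 = 0  t=0,i=12
  ##... -> #   bit 24 = 1  t=0,i=7
  #.### -> .   bit 23 = 0  t=3,i=2
  #.##. -> #   bit 22 = 1  t=1,i=9
  #.#.# -> #   bit 21 = 1  t=1,i=7
  #.#.. -> #   bit 20 = 1  t=0,i=16
  #..## -> #   bit 19 = 1  t=1,i=12
  #..#. -> #   bit 18 = 1  t=0,i=13
  #...# -> .   bit 17 = 0  t=0,i=8
  #.... -> .   bit 16 = 0  t=0,i=18
  .#### -> #   bit 15 = 1  t=1,i=14
  .###. -> .   bit 14 = 0  t=3,i=12
  .##.# -> #   bit 13 = 1  t=1,i=5
  .##.. -> .   bit 12 = 0  t=0,i=6
  .#.## -> .   bit 11 = 0  t=1,i=8
  .#.#. -> #   bit 10 = 1  t=0,i=15
  .#..# -> .   bit 9 = 0  t=2,i=10
  .#... -> #   bit 8 = 1  t=0,i=17
  ..### -> #   bit 7 = 1  t=1,i=13
  ..##. -> #   bit 6 = 1  t=0,i=5
  ..#.# -> #   bit 5 = 1  t=0,i=14
  ..#.. -> .   bit 4 = 0  t=2,i=18
  ...## -> #   bit 3 = 1  t=0,i=4
  ...#. -> #   bit 2 = 1  t=3,i=16
  ....# -> .   bit 1 = 0  t=0,i=3
  ..... -> .   bit 0 = 0  t=0,i=0
  bits 10001101011111001010010111101100 = 2373756396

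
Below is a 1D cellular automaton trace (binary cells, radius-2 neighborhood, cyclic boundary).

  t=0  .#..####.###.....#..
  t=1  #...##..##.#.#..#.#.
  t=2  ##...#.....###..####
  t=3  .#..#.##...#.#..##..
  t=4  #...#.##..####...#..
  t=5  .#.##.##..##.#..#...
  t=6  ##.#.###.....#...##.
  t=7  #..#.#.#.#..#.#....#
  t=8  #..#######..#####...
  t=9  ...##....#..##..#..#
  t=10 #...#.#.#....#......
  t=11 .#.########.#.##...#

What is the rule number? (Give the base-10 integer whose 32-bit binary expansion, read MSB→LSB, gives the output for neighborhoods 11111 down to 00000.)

418485668

  nb #####: next=.  (t=2,i=18, bit31=0)
  nb ####.: next=.  (t=0,i=6, bit30=0)
  nb ###.#: next=.  (t=0,i=7, bit29=0)
  nb ###..: next=#  (t=0,i=11, bit28=1)
  nb ##.##: next=#  (t=0,i=8, bit27=1)
  nb ##.#.: next=.  (t=1,i=10, bit26=0)
  nb ##..#: next=.  (t=1,i=6, bit25=0)
  nb ##...: next=.  (t=0,i=12, bit24=0)
  nb #.###: next=#  (t=0,i=9, bit23=1)
  nb #.##.: next=#  (t=3,i=6, bit22=1)
  nb #.#.#: next=#  (t=1,i=11, bit21=1)
  nb #.#..: next=#  (t=1,i=0, bit20=1)
  nb #..##: next=.  (t=0,i=3, bit19=0)
  nb #..#.: next=.  (t=1,i=15, bit18=0)
  nb #...#: next=.  (t=0,i=19, bit17=0)
  nb #....: next=#  (t=0,i=13, bit16=1)
  nb .####: next=#  (t=0,i=5, bit15=1)
  nb .###.: next=.  (t=0,i=10, bit14=0)
  nb .##.#: next=.  (t=1,i=9, bit13=0)
  nb .##..: next=#  (t=1,i=5, bit12=1)
  nb .#.##: next=.  (t=3,i=5, bit11=0)
  nb .#.#.: next=#  (t=1,i=12, bit10=1)
  nb .#..#: next=.  (t=0,i=2, bit9=0)
  nb .#...: next=#  (t=0,i=18, bit8=1)
  nb ..###: next=#  (t=0,i=4, bit7=1)
  nb ..##.: next=.  (t=1,i=4, bit6=0)
  nb ..#.#: next=#  (t=1,i=16, bit5=1)
  nb ..#..: next=.  (t=0,i=1, bit4=0)
  nb ...##: next=.  (t=1,i=3, bit3=0)
  nb ...#.: next=#  (t=0,i=0, bit2=1)
  nb ....#: next=.  (t=0,i=15, bit1=0)
  nb .....: next=.  (t=0,i=14, bit0=0)
  bits 00011000111100011001010110100100 = 418485668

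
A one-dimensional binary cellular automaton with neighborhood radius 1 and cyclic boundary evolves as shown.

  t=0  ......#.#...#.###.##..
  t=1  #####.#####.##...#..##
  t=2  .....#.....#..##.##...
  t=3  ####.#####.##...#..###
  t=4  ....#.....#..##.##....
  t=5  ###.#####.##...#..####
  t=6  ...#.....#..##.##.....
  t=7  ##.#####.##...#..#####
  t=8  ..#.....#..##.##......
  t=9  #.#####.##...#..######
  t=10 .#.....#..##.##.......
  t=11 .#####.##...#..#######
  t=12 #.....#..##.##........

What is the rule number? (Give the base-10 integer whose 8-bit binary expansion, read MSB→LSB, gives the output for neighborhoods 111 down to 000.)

53

  nb ###: next=.  (t=0,i=15, bit7=0)
  nb ##.: next=.  (t=0,i=16, bit6=0)
  nb #.#: next=#  (t=0,i=7, bit5=1)
  nb #..: next=#  (t=0,i=9, bit4=1)
  nb .##: next=.  (t=0,i=14, bit3=0)
  nb .#.: next=#  (t=0,i=6, bit2=1)
  nb ..#: next=.  (t=0,i=5, bit1=0)
  nb ...: next=#  (t=0,i=0, bit0=1)
  bits 00110101 = 53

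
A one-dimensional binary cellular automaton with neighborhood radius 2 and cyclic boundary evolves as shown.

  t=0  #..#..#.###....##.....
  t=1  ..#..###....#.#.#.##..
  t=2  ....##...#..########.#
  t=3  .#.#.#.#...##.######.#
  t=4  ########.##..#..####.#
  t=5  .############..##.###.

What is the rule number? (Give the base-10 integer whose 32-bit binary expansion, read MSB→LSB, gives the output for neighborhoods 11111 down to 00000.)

  [31] ##### => #  t=2,i=14
  [30] ####. => #  t=2,i=18
  [29] ###.# => #  t=2,i=19
  [28] ###.. => .  t=0,i=10
  [27] ##.## => #  t=3,i=13
  [26] ##.#. => .  t=2,i=20
  [25] ##..# => #  t=4,i=11
  [24] ##... => .  t=0,i=11
  [23] #.### => .  t=0,i=8
  [22] #.##. => #  t=1,i=18
  [21] #.#.# => #  t=1,i=14
  [20] #.#.. => #  t=2,i=21
  [19] #..## => #  t=1,i=4
  [18] #..#. => #  t=0,i=2
  [17] #...# => #  t=2,i=7
  [16] #.... => #  t=0,i=12
  [15] .#### => .  t=2,i=13
  [14] .###. => .  t=0,i=9
  [13] .##.# => .  t=3,i=12
  [12] .##.. => #  t=0,i=16
  [11] .#.## => #  t=0,i=7
  [10] .#.#. => #  t=1,i=13
  [9] .#..# => .  t=0,i=1
  [8] .#... => .  t=2,i=0
  [7] ..### => #  t=1,i=5
  [6] ..##. => .  t=0,i=15
  [5] ..#.# => #  t=0,i=6
  [4] ..#.. => .  t=0,i=0
  [3] ...## => #  t=0,i=14
  [2] ...#. => .  t=0,i=21
  [1] ....# => .  t=0,i=13
  [0] ..... => #  t=0,i=19
  bits 11101010011111110001110010101001 = 3934198953

3934198953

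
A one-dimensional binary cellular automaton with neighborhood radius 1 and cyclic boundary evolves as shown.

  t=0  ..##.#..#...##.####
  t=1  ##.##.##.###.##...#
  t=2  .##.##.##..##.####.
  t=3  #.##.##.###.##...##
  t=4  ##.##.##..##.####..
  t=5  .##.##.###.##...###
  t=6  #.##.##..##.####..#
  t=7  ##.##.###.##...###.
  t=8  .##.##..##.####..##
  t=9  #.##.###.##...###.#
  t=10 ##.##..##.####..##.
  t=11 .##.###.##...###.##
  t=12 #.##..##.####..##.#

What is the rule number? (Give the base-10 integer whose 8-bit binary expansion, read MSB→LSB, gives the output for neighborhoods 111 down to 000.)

  ### -> .   bit 7 = 0  t=0,i=16
  ##. -> #   bit 6 = 1  t=0,i=3
  #.# -> #   bit 5 = 1  t=0,i=4
  #.. -> #   bit 4 = 1  t=0,i=0
  .## -> .   bit 3 = 0  t=0,i=2
  .#. -> .   bit 2 = 0  t=0,i=5
  ..# -> #   bit 1 = 1  t=0,i=1
  ... -> #   bit 0 = 1  t=0,i=10
  bits 01110011 = 115

115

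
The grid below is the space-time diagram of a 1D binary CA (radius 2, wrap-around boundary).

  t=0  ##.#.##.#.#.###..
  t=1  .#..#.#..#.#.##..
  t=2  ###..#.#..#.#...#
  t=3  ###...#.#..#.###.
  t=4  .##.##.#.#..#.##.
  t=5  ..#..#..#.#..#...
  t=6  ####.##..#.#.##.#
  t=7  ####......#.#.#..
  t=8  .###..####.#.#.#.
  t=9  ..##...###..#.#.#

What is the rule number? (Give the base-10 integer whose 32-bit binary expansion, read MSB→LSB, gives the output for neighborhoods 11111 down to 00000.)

4026724127

  #####|#  b31=1 t=6,i=1
  ####.|#  b30=1 t=2,i=1
  ###.#|#  b29=1 t=3,i=15
  ###..|#  b28=1 t=0,i=14
  ##.##|.  b27=0 t=3,i=16
  ##.#.|.  b26=0 t=0,i=2
  ##..#|.  b25=0 t=0,i=15
  ##...|.  b24=0 t=1,i=15
  #.###|.  b23=0 t=0,i=12
  #.##.|.  b22=0 t=0,i=5
  #.#.#|.  b21=0 t=0,i=3
  #.#..|.  b20=0 t=1,i=6
  #..##|.  b19=0 t=0,i=16
  #..#.|.  b18=0 t=1,i=3
  #...#|#  b17=1 t=1,i=16
  #....|.  b16=0 t=5,i=15
  .####|#  b15=1 t=2,i=0
  .###.|#  b14=1 t=0,i=13
  .##.#|#  b13=1 t=0,i=1
  .##..|.  b12=0 t=1,i=14
  .#.##|#  b11=1 t=0,i=4
  .#.#.|#  b10=1 t=0,i=9
  .#..#|#  b9=1 t=1,i=2
  .#...|#  b8=1 t=2,i=13
  ..###|.  b7=0 t=2,i=16
  ..##.|.  b6=0 t=0,i=0
  ..#.#|.  b5=0 t=1,i=4
  ..#..|#  b4=1 t=1,i=1
  ...##|#  b3=1 t=2,i=15
  ...#.|#  b2=1 t=1,i=0
  ....#|#  b1=1 t=5,i=0
  .....|#  b0=1 t=5,i=16
  bits 11110000000000101110111100011111 = 4026724127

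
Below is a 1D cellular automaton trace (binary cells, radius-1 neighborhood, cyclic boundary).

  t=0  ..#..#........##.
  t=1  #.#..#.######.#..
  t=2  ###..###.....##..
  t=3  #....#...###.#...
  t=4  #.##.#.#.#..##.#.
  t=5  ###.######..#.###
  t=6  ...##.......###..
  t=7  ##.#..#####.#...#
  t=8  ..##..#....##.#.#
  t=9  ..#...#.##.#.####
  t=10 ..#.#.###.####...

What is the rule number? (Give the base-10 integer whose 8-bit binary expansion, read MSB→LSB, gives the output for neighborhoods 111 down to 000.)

45

  [7] ### => .  t=1,i=8
  [6] ##. => .  t=0,i=15
  [5] #.# => #  t=1,i=1
  [4] #.. => .  t=0,i=3
  [3] .## => #  t=0,i=14
  [2] .#. => #  t=0,i=2
  [1] ..# => .  t=0,i=1
  [0] ... => #  t=0,i=0
  bits 00101101 = 45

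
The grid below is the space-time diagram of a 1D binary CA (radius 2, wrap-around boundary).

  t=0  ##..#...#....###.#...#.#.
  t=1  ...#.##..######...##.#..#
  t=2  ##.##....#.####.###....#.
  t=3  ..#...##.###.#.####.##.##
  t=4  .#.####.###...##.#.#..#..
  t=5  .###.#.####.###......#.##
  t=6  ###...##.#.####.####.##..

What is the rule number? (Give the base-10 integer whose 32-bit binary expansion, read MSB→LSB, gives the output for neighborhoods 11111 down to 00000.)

3632744939

  [31] ##### => #  t=1,i=11
  [30] ####. => #  t=1,i=13
  [29] ###.# => .  t=0,i=15
  [28] ###.. => #  t=1,i=14
  [27] ##.## => #  t=2,i=2
  [26] ##.#. => .  t=0,i=16
  [25] ##..# => .  t=0,i=2
  [24] ##... => .  t=1,i=15
  [23] #.### => #  t=2,i=11
  [22] #.##. => .  t=0,i=0
  [21] #.#.# => .  t=0,i=23
  [20] #.#.. => .  t=0,i=17
  [19] #..## => .  t=1,i=8
  [18] #..#. => #  t=0,i=3
  [17] #...# => #  t=0,i=6
  [16] #.... => #  t=0,i=10
  [15] .#### => .  t=1,i=10
  [14] .###. => #  t=0,i=14
  [13] .##.# => .  t=1,i=19
  [12] .##.. => .  t=0,i=1
  [11] .#.## => #  t=0,i=24
  [10] .#.#. => .  t=0,i=22
  [9] .#..# => .  t=1,i=22
  [8] .#... => #  t=0,i=5
  [7] ..### => #  t=0,i=13
  [6] ..##. => #  t=1,i=18
  [5] ..#.# => #  t=0,i=21
  [4] ..#.. => .  t=0,i=4
  [3] ...## => #  t=0,i=12
  [2] ...#. => .  t=0,i=7
  [1] ....# => #  t=0,i=11
  [0] ..... => #  t=5,i=17
  bits 11011000100001110100100111101011 = 3632744939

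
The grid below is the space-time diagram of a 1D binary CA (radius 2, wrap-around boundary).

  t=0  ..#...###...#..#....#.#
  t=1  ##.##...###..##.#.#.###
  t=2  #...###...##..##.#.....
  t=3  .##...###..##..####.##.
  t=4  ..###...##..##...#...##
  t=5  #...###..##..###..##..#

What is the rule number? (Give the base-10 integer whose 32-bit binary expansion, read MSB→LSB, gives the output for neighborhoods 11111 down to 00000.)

1461073699

  ##### -> .   bit 31 = 0  t=1,i=22
  ####. -> #   bit 30 = 1  t=1,i=0
  ###.# -> .   bit 29 = 0  t=1,i=1
  ###.. -> #   bit 28 = 1  t=0,i=8
  ##.## -> .   bit 27 = 0  t=1,i=2
  ##.#. -> #   bit 26 = 1  t=1,i=15
  ##..# -> #   bit 25 = 1  t=1,i=11
  ##... -> #   bit 24 = 1  t=0,i=9
  #.### -> .   bit 23 = 0  t=1,i=20
  #.##. -> .   bit 22 = 0  t=1,i=3
  #.#.# -> .   bit 21 = 0  t=1,i=16
  #.#.. -> #   bit 20 = 1  t=0,i=22
  #..## -> .   bit 19 = 0  t=1,i=12
  #..#. -> #   bit 18 = 1  t=0,i=1
  #...# -> #   bit 17 = 1  t=0,i=4
  #.... -> .   bit 16 = 0  t=0,i=17
  .#### -> .   bit 15 = 0  t=1,i=21
  .###. -> .   bit 14 = 0  t=0,i=7
  .##.# -> #   bit 13 = 1  t=1,i=14
  .##.. -> #   bit 12 = 1  t=1,i=4
  .#.## -> .   bit 11 = 0  t=1,i=19
  .#.#. -> #   bit 10 = 1  t=0,i=21
  .#..# -> #   bit 9 = 1  t=0,i=0
  .#... -> #   bit 8 = 1  t=0,i=3
  ..### -> .   bit 7 = 0  t=0,i=6
  ..##. -> .   bit 6 = 0  t=1,i=13
  ..#.# -> #   bit 5 = 1  t=0,i=20
  ..#.. -> .   bit 4 = 0  t=0,i=2
  ...## -> .   bit 3 = 0  t=0,i=5
  ...#. -> .   bit 2 = 0  t=0,i=11
  ....# -> #   bit 1 = 1  t=0,i=18
  ..... -> #   bit 0 = 1  t=2,i=20
  bits 01010111000101100011011100100011 = 1461073699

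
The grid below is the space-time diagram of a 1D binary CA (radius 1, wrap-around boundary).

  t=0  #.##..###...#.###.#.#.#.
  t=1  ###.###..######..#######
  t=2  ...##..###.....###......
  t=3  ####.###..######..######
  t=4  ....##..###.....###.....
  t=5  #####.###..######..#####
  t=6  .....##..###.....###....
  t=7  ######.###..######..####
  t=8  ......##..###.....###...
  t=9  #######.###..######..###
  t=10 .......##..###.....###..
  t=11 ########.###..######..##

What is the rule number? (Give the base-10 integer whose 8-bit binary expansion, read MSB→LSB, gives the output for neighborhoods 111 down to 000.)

  nb ###: next=.  (t=0,i=7, bit7=0)
  nb ##.: next=.  (t=0,i=3, bit6=0)
  nb #.#: next=#  (t=0,i=1, bit5=1)
  nb #..: next=#  (t=0,i=4, bit4=1)
  nb .##: next=#  (t=0,i=2, bit3=1)
  nb .#.: next=#  (t=0,i=0, bit2=1)
  nb ..#: next=#  (t=0,i=5, bit1=1)
  nb ...: next=#  (t=0,i=10, bit0=1)
  bits 00111111 = 63

63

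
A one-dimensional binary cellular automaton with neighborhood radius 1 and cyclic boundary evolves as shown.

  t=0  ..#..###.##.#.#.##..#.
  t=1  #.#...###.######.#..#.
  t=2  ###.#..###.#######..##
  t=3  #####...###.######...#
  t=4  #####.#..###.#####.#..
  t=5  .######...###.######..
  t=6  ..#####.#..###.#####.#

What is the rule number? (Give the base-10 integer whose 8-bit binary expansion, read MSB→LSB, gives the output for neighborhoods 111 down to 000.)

  nb ###: next=#  (t=0,i=6, bit7=1)
  nb ##.: next=#  (t=0,i=7, bit6=1)
  nb #.#: next=#  (t=0,i=8, bit5=1)
  nb #..: next=.  (t=0,i=3, bit4=0)
  nb .##: next=.  (t=0,i=5, bit3=0)
  nb .#.: next=#  (t=0,i=2, bit2=1)
  nb ..#: next=.  (t=0,i=1, bit1=0)
  nb ...: next=#  (t=0,i=0, bit0=1)
  bits 11100101 = 229

229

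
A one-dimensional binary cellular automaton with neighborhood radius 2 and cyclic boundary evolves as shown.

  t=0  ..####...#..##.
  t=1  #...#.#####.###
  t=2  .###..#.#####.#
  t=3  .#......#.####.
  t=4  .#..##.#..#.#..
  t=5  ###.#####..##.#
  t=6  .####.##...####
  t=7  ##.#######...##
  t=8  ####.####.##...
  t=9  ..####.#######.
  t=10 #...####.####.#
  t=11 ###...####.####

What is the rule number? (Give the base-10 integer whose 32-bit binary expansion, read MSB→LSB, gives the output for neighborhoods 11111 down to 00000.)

  ##### -> #   bit 31 = 1  t=1,i=8
  ####. -> #   bit 30 = 1  t=0,i=4
  ###.# -> #   bit 29 = 1  t=1,i=10
  ###.. -> .   bit 28 = 0  t=0,i=5
  ##.## -> #   bit 27 = 1  t=1,i=11
  ##.#. -> #   bit 26 = 1  t=2,i=13
  ##..# -> .   bit 25 = 0  t=2,i=4
  ##... -> #   bit 24 = 1  t=0,i=6
  #.### -> #   bit 23 = 1  t=1,i=6
  #.##. -> #   bit 22 = 1  t=6,i=6
  #.#.# -> .   bit 21 = 0  t=2,i=14
  #.#.. -> #   bit 20 = 1  t=4,i=7
  #..## -> .   bit 19 = 0  t=0,i=11
  #..#. -> .   bit 18 = 0  t=2,i=5
  #...# -> #   bit 17 = 1  t=0,i=0
  #.... -> .   bit 16 = 0  t=3,i=3
  .#### -> .   bit 15 = 0  t=0,i=3
  .###. -> .   bit 14 = 0  t=2,i=2
  .##.# -> #   bit 13 = 1  t=4,i=5
  .##.. -> #   bit 12 = 1  t=0,i=13
  .#.## -> .   bit 11 = 0  t=1,i=5
  .#.#. -> #   bit 10 = 1  t=4,i=11
  .#..# -> #   bit 9 = 1  t=0,i=10
  .#... -> .   bit 8 = 0  t=3,i=2
  ..### -> .   bit 7 = 0  t=0,i=2
  ..##. -> #   bit 6 = 1  t=0,i=12
  ..#.# -> .   bit 5 = 0  t=1,i=4
  ..#.. -> #   bit 4 = 1  t=0,i=9
  ...## -> .   bit 3 = 0  t=0,i=1
  ...#. -> #   bit 2 = 1  t=0,i=8
  ....# -> .   bit 1 = 0  t=3,i=6
  ..... -> #   bit 0 = 1  t=3,i=4
  bits 11101101110100100011011001010101 = 3989976661

3989976661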